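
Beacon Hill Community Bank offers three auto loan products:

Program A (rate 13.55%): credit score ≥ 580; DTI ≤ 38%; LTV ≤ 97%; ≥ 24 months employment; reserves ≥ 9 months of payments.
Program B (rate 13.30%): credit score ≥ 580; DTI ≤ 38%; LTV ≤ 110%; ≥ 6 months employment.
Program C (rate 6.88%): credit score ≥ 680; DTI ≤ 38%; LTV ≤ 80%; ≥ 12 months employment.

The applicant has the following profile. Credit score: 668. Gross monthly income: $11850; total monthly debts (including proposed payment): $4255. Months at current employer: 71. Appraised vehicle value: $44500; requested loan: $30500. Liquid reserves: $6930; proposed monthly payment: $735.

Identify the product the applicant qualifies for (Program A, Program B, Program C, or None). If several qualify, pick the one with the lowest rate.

Program B

DTI = 4,255/11,850 = 35.9%.
LTV = 30,500/44,500 = 68.5%.
Reserves = 6,930/735 = 9.4 months.
Program A: score 668 ≥ 580; DTI 35.9% ≤ 38%; LTV 68.5% ≤ 97%; employment 71 ≥ 24 mo; reserves 9.4 ≥ 9 mo → qualifies.
Program B: score 668 ≥ 580; DTI 35.9% ≤ 38%; LTV 68.5% ≤ 110%; employment 71 ≥ 6 mo → qualifies.
Program C: score 668 < 680; DTI 35.9% ≤ 38%; LTV 68.5% ≤ 80%; employment 71 ≥ 12 mo → does not qualify.
Qualifying: Program A, Program B. Lowest rate is 13.30% → Program B.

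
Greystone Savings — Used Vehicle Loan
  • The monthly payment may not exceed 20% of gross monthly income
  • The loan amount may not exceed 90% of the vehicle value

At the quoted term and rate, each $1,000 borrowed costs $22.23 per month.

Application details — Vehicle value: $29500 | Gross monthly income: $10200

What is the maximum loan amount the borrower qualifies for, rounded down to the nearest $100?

$26,500

Payment cap: 20% × $10,200 = $2,040/month.
At $22.23 per $1,000, that supports 2,040/22.23 × 1,000 ≈ $91,767 → $91,700.
LTV cap: 90% × $29,500 = $26,550 → $26,500.
Binding constraint: loan-to-value.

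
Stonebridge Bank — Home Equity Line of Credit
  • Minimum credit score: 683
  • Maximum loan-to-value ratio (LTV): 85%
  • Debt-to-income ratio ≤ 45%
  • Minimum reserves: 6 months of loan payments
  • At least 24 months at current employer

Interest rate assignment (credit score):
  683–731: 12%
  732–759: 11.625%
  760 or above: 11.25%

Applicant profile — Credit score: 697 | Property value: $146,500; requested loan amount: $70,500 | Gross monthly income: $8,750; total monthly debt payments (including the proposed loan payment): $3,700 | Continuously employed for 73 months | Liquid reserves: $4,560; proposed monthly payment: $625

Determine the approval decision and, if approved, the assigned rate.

Approved at 12%

Credit score 697 ≥ 683 (meets minimum)
Reserves = 4,560/625 = 7.3 months ≥ 6
Employment 73 ≥ 24 months
DTI = 3,700/8,750 = 42.3% ≤ 45%
LTV = 70,500/146,500 = 48.1% ≤ 85%
All requirements met. Score 697 falls in the 683–731 tier → 12%.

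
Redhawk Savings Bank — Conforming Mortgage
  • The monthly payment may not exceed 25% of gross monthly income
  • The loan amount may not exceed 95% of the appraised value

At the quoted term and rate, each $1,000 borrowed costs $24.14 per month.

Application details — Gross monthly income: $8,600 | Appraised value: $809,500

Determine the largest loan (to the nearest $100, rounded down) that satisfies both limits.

Payment cap: 25% × $8,600 = $2,150/month.
At $24.14 per $1,000, that supports 2,150/24.14 × 1,000 ≈ $89,063 → $89,000.
LTV cap: 95% × $809,500 = $769,025 → $769,000.
Binding constraint: payment-to-income.

$89,000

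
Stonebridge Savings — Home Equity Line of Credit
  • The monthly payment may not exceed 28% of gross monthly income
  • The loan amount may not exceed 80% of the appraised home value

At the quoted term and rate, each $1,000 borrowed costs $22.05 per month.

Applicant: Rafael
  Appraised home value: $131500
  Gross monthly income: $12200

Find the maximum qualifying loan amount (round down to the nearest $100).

$105,200

Payment cap: 28% × $12,200 = $3,416/month.
At $22.05 per $1,000, that supports 3,416/22.05 × 1,000 ≈ $154,920 → $154,900.
LTV cap: 80% × $131,500 = $105,200 → $105,200.
Binding constraint: loan-to-value.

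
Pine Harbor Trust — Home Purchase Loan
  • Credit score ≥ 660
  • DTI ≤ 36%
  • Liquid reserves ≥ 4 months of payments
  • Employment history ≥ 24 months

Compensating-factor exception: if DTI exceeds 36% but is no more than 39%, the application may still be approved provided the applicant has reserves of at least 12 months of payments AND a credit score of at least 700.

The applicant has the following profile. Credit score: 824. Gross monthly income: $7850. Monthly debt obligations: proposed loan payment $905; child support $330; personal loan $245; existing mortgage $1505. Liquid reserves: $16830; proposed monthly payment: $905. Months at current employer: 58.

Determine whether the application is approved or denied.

Approved

Credit score 824 ≥ 660 (meets base)
Total debts = (905 + 330 + 245 + 1,505) = 2,985. DTI = 2,985/7,850 = 38% > 36% — standard DTI limit exceeded.
Liquid reserves cover 16,830/905 = 18.6 months — ≥ 4 required
Employment 58 ≥ 24 months
DTI 38% is within the 36%–39% exception band; checking compensating factors.
Reserves 18.6 ≥ 12 months; credit score 824 ≥ 700.
Both compensating conditions met → exception applies.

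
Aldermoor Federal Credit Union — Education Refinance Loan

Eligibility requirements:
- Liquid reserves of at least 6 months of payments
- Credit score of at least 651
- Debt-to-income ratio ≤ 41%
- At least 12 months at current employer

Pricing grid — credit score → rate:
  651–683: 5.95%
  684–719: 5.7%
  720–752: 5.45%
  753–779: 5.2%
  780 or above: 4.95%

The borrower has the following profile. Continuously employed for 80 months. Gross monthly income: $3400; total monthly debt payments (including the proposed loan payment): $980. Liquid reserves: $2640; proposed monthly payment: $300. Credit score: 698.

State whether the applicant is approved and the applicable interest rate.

Approved at 5.7%

Credit score 698 ≥ 651 (meets minimum)
Debt-to-income = 980/3,400 = 28.8% — meets 41% limit
Employment 80 ≥ 12 months
Reserves = 2,640/300 = 8.8 months ≥ 6
All requirements met. Score 698 falls in the 684–719 tier → 5.7%.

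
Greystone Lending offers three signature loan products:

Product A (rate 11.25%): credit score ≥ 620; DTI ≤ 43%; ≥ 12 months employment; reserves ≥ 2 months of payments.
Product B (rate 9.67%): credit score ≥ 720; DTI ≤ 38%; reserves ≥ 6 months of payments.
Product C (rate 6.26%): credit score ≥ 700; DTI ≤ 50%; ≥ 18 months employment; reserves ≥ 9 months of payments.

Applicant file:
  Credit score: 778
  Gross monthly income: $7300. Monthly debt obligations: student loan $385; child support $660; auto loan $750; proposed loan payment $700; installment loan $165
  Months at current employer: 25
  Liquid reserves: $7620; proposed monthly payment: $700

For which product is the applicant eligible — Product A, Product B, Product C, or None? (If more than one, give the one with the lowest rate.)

Product C

Total debts = (385 + 660 + 750 + 700 + 165) = 2,660; DTI = 2,660/7,300 = 36.4%.
Reserves = 7,620/700 = 10.9 months.
Product A: score 778 ≥ 620; DTI 36.4% ≤ 43%; employment 25 ≥ 12 mo; reserves 10.9 ≥ 2 mo → qualifies.
Product B: score 778 ≥ 720; DTI 36.4% ≤ 38%; reserves 10.9 ≥ 6 mo → qualifies.
Product C: score 778 ≥ 700; DTI 36.4% ≤ 50%; employment 25 ≥ 18 mo; reserves 10.9 ≥ 9 mo → qualifies.
Qualifying: Product A, Product B, Product C. Lowest rate is 6.26% → Product C.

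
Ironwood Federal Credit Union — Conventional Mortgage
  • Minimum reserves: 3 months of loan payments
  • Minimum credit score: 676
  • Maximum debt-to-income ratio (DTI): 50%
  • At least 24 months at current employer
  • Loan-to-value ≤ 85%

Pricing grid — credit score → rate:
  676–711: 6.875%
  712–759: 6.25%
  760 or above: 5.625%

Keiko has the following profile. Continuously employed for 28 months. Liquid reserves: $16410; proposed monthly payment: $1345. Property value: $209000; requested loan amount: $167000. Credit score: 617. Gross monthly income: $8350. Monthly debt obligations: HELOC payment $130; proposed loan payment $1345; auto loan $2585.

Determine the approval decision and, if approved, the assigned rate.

Credit score 617 < 676 (below minimum)
LTV: 167,000 ÷ 209,000 = 79.9%, within 85% cap
Employment 28 ≥ 24 months
Liquid reserves cover 16,410/1,345 = 12.2 months — ≥ 3 required
Total monthly debts = (130 + 1,345 + 2,585) = 4,060. Debt-to-income = 4,060/8,350 = 48.6% — meets 50% limit
Not all requirements met → denied.

Denied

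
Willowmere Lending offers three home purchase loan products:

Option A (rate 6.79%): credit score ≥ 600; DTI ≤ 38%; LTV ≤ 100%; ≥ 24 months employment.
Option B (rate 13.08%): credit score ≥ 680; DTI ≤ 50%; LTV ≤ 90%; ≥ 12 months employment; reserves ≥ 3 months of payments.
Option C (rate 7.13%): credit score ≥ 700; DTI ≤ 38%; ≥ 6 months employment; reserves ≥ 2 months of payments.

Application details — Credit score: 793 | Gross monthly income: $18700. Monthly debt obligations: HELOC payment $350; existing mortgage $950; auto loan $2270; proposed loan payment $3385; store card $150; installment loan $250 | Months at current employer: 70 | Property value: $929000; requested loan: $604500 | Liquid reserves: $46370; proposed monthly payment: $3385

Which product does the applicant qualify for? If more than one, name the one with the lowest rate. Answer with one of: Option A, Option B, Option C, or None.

Total debts = (350 + 950 + 2,270 + 3,385 + 150 + 250) = 7,355; DTI = 7,355/18,700 = 39.3%.
LTV = 604,500/929,000 = 65.1%.
Reserves = 46,370/3,385 = 13.7 months.
Option A: score 793 ≥ 600; DTI 39.3% > 38%; LTV 65.1% ≤ 100%; employment 70 ≥ 24 mo → does not qualify.
Option B: score 793 ≥ 680; DTI 39.3% ≤ 50%; LTV 65.1% ≤ 90%; employment 70 ≥ 12 mo; reserves 13.7 ≥ 3 mo → qualifies.
Option C: score 793 ≥ 700; DTI 39.3% > 38%; employment 70 ≥ 6 mo; reserves 13.7 ≥ 2 mo → does not qualify.

Option B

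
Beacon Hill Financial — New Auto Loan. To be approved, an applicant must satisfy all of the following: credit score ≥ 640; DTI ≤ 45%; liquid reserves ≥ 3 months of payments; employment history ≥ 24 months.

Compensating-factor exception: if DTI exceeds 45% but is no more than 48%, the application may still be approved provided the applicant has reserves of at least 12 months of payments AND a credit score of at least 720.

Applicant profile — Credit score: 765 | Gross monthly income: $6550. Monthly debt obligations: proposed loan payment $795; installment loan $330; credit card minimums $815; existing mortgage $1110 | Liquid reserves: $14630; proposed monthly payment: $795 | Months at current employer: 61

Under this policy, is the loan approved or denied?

Credit score 765 ≥ 640 (meets base)
Total debts = (795 + 330 + 815 + 1,110) = 3,050. DTI = 3,050/6,550 = 46.6% > 45% — standard DTI limit exceeded.
Reserves = 14,630/795 = 18.4 months ≥ 3
Employment 61 ≥ 24 months
46.6% falls in the override range (45%–48%), so the compensating-factor test applies.
Reserves 18.4 ≥ 12 months; credit score 765 ≥ 720.
Both override conditions satisfied; DTI exception granted.

Approved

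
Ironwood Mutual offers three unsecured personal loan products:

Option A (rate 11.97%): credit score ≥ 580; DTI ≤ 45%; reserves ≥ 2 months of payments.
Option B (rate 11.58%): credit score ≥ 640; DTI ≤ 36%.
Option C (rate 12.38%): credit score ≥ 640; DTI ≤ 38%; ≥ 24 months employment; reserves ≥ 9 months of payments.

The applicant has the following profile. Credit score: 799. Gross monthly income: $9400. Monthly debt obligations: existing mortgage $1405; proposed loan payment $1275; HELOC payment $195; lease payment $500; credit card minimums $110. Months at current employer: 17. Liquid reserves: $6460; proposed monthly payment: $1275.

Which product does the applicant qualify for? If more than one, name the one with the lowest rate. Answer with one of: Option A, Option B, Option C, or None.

Total debts = (1,405 + 1,275 + 195 + 500 + 110) = 3,485; DTI = 3,485/9,400 = 37.1%.
Reserves = 6,460/1,275 = 5.1 months.
Option A: score 799 ≥ 580; DTI 37.1% ≤ 45%; reserves 5.1 ≥ 2 mo → qualifies.
Option B: score 799 ≥ 640; DTI 37.1% > 36% → does not qualify.
Option C: score 799 ≥ 640; DTI 37.1% ≤ 38%; employment 17 < 24 mo; reserves 5.1 < 9 mo → does not qualify.

Option A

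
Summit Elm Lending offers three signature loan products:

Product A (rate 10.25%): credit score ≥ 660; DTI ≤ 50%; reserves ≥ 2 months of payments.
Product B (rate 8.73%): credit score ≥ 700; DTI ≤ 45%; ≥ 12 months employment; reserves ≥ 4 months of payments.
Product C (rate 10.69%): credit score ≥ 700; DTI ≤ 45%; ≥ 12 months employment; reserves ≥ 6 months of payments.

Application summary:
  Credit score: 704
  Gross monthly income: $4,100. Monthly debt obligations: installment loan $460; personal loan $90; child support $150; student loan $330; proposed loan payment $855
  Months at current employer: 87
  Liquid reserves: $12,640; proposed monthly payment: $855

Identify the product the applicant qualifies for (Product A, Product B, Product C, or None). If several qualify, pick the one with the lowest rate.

Product A

Total debts = (460 + 90 + 150 + 330 + 855) = 1,885; DTI = 1,885/4,100 = 46%.
Reserves = 12,640/855 = 14.8 months.
Product A: score 704 ≥ 660; DTI 46% ≤ 50%; reserves 14.8 ≥ 2 mo → qualifies.
Product B: score 704 ≥ 700; DTI 46% > 45%; employment 87 ≥ 12 mo; reserves 14.8 ≥ 4 mo → does not qualify.
Product C: score 704 ≥ 700; DTI 46% > 45%; employment 87 ≥ 12 mo; reserves 14.8 ≥ 6 mo → does not qualify.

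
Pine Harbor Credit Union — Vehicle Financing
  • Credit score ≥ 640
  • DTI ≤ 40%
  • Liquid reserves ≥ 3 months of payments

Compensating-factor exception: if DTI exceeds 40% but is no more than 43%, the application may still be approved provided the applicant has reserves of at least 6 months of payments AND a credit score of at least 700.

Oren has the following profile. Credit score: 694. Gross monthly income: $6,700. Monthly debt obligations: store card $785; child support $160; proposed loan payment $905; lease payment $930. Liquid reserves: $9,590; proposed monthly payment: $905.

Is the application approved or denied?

Credit score 694 ≥ 640 (meets base)
Total debts = (785 + 160 + 905 + 930) = 2,780. DTI = 2,780/6,700 = 41.5% > 40% — standard DTI limit exceeded.
Liquid reserves cover 9,590/905 = 10.6 months — ≥ 3 required
41.5% falls in the override range (40%–43%), so the compensating-factor test applies.
Reserves 10.6 ≥ 6 months; credit score 694 < 700.
Compensating-factor requirement not fully met.

Denied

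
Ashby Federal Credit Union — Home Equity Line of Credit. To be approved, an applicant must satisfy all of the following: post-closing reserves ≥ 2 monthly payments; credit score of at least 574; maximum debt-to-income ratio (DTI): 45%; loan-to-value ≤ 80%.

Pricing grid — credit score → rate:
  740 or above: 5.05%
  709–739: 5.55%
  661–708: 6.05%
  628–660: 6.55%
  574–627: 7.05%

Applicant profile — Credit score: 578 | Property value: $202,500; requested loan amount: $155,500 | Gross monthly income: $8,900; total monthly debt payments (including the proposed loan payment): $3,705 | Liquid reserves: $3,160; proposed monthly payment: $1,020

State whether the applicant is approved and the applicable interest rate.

Credit score 578 ≥ 574 (meets minimum)
LTV = 155,500/202,500 = 76.8% ≤ 80%
Liquid reserves cover 3,160/1,020 = 3.1 months — ≥ 2 required
DTI: 3,705 ÷ 8,900 = 41.6%, within the 45% cap
All requirements met. Score 578 falls in the 574–627 tier → 7.05%.

Approved at 7.05%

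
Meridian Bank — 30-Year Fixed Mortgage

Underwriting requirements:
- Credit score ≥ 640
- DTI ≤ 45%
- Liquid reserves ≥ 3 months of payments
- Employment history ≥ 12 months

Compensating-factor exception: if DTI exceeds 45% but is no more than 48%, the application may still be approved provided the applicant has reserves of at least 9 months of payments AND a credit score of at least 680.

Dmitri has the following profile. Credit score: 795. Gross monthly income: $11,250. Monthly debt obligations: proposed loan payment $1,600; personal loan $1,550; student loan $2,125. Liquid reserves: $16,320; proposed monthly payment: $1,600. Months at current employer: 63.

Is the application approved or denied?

Credit score 795 ≥ 640 (meets base)
Total debts = (1,600 + 1,550 + 2,125) = 5,275. DTI: 5,275 ÷ 11,250 = 46.9%, over the 45% base limit.
Reserves = 16,320/1,600 = 10.2 months ≥ 3
Employment 63 ≥ 12 months
46.9% falls in the override range (45%–48%), so the compensating-factor test applies.
Override check — reserves: 10.2 mo (ok); score: 795 (ok).
Both compensating conditions met → exception applies.

Approved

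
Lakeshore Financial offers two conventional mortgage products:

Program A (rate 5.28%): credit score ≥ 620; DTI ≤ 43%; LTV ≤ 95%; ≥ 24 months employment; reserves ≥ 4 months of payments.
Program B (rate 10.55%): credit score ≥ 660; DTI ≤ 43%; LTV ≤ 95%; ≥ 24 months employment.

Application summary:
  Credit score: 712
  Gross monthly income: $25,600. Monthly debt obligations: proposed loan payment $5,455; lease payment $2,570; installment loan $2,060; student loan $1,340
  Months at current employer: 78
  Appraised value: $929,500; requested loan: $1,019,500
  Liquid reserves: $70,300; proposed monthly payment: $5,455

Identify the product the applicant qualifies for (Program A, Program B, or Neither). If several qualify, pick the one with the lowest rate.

Neither

Total debts = (5,455 + 2,570 + 2,060 + 1,340) = 11,425; DTI = 11,425/25,600 = 44.6%.
LTV = 1,019,500/929,500 = 109.7%.
Reserves = 70,300/5,455 = 12.9 months.
Program A: score 712 ≥ 620; DTI 44.6% > 43%; LTV 109.7% > 95%; employment 78 ≥ 24 mo; reserves 12.9 ≥ 4 mo → does not qualify.
Program B: score 712 ≥ 660; DTI 44.6% > 43%; LTV 109.7% > 95%; employment 78 ≥ 24 mo → does not qualify.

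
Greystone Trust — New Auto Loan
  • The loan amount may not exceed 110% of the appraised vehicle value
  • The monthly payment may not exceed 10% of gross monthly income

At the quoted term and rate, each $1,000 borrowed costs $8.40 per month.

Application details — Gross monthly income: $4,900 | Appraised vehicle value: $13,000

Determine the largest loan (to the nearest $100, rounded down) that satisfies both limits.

$14,300

Payment cap: 10% × $4,900 = $490/month.
At $8.40 per $1,000, that supports 490/8.40 × 1,000 ≈ $58,333 → $58,300.
LTV cap: 110% × $13,000 = $14,300 → $14,300.
Binding constraint: loan-to-value.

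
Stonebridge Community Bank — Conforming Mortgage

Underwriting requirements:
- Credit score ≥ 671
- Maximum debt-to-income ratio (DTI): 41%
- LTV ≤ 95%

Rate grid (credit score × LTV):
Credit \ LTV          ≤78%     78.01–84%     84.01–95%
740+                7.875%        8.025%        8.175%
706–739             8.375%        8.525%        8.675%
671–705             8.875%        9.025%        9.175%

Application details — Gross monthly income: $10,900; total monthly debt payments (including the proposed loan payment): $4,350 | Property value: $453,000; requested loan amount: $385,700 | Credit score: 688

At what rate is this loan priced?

9.175%

Credit score 688 ≥ 671; DTI = 4,350/10,900 = 39.9% ≤ 41%
LTV: 385,700 ÷ 453,000 = 85.1%, within 95% cap
Row: 688 falls in 671–705. Column: 85.1% falls in 84.01–95%. Rate = 9.175%.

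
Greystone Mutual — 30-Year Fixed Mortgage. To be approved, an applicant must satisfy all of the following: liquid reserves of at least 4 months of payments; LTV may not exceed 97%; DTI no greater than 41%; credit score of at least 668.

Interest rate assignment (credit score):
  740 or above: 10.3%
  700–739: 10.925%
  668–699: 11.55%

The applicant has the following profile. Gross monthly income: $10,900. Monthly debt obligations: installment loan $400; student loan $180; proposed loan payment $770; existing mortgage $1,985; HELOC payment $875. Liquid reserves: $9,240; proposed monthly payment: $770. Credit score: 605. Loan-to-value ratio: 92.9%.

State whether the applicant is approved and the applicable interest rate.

Credit score 605 < 668 (below minimum)
LTV 92.9% ≤ 97%
Total monthly debts = (400 + 180 + 770 + 1,985 + 875) = 4,210. Debt-to-income = 4,210/10,900 = 38.6% — meets 41% limit
Liquid reserves cover 9,240/770 = 12.0 months — ≥ 4 required
Not all requirements met → denied.

Denied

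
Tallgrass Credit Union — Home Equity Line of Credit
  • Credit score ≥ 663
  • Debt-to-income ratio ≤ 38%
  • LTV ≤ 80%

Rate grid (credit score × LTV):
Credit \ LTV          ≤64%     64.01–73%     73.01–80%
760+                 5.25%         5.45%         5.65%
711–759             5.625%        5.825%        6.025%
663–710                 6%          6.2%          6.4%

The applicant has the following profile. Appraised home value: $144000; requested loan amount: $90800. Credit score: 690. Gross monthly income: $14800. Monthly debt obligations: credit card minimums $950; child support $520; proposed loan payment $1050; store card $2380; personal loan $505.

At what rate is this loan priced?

6%

Credit score 690 ≥ 663; Total monthly debts = (950 + 520 + 1,050 + 2,380 + 505) = 5,405. DTI: 5,405 ÷ 14,800 = 36.5%, within the 38% cap
LTV: 90,800 ÷ 144,000 = 63.1%, within 80% cap
Row: 690 falls in 663–710. Column: 63.1% falls in ≤64%. Rate = 6%.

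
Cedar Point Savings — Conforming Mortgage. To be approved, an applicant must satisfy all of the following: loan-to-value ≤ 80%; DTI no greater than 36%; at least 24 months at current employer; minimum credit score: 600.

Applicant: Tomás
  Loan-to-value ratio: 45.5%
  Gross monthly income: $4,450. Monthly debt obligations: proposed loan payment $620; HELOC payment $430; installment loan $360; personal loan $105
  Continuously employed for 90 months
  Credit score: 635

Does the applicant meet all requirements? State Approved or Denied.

Approved

LTV 45.5% ≤ 80%
Total monthly debts = (620 + 430 + 360 + 105) = 1,515. Debt-to-income = 1,515/4,450 = 34% — meets 36% limit
Employment 90 ≥ 24 months
Credit score 635 ≥ 600 (meets)
All criteria satisfied.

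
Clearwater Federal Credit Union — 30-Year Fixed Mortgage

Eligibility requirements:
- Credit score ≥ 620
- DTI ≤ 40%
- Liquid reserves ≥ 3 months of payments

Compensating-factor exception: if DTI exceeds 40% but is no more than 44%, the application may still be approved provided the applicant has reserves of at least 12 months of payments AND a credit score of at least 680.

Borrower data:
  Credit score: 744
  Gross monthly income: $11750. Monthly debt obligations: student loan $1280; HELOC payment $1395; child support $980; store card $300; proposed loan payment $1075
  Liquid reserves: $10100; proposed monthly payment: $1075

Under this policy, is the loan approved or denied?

Denied

Credit score 744 ≥ 620 (meets base)
Total debts = (1,280 + 1,395 + 980 + 300 + 1,075) = 5,030. DTI = 5,030/11,750 = 42.8% > 40% — standard DTI limit exceeded.
Liquid reserves cover 10,100/1,075 = 9.4 months — ≥ 3 required
DTI 42.8% is within the 40%–44% exception band; checking compensating factors.
Reserves 9.4 < 12 months; credit score 744 ≥ 680.
Override conditions not both satisfied; exception does not apply.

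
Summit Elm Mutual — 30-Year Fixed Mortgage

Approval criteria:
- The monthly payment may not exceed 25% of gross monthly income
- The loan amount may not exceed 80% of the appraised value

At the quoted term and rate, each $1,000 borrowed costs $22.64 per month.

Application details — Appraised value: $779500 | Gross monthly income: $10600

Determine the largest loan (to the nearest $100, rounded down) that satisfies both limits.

Payment cap: 25% × $10,600 = $2,650/month.
At $22.64 per $1,000, that supports 2,650/22.64 × 1,000 ≈ $117,049 → $117,000.
LTV cap: 80% × $779,500 = $623,600 → $623,600.
Binding constraint: payment-to-income.

$117,000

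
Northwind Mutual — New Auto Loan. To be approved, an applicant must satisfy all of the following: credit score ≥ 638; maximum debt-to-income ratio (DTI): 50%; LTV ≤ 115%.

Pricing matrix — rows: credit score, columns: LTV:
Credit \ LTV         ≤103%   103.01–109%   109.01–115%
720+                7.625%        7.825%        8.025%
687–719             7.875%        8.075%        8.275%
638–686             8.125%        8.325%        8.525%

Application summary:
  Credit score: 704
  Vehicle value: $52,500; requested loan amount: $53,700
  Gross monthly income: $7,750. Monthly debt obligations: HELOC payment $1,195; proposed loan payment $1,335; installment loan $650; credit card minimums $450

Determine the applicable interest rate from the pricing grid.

Credit score 704 ≥ 638; Total monthly debts = (1,195 + 1,335 + 650 + 450) = 3,630. DTI = 3,630/7,750 = 46.8% ≤ 50%
LTV = 53,700/52,500 = 102.3% ≤ 115%
Score 704 is in the 687–719 band; LTV 102.3% is in the ≤103% band → 7.875%.

7.875%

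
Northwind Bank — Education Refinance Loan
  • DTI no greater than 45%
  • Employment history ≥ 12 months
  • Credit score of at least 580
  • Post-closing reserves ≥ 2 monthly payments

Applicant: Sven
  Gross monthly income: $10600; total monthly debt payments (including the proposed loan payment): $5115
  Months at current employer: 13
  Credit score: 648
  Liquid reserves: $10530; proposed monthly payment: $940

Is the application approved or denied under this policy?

DTI = 5,115/10,600 = 48.3% > 45%
Employment 13 ≥ 12 months
Credit score 648 ≥ 580 (meets)
Liquid reserves cover 10,530/940 = 11.2 months — ≥ 2 required
Fails on DTI.

Denied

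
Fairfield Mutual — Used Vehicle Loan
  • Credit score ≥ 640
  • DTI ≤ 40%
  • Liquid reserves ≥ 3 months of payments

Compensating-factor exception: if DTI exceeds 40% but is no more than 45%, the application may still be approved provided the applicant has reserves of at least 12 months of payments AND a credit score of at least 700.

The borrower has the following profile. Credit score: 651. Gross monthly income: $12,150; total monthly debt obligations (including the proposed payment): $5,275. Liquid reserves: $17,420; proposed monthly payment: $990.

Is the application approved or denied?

Denied

Credit score 651 ≥ 640 (meets base)
DTI = 5,275/12,150 = 43.4% > 40% — standard DTI limit exceeded.
Reserves = 17,420/990 = 17.6 months ≥ 3
43.4% falls in the override range (40%–45%), so the compensating-factor test applies.
Override check — reserves: 17.6 mo (ok); score: 651 (below 700).
Compensating-factor requirement not fully met.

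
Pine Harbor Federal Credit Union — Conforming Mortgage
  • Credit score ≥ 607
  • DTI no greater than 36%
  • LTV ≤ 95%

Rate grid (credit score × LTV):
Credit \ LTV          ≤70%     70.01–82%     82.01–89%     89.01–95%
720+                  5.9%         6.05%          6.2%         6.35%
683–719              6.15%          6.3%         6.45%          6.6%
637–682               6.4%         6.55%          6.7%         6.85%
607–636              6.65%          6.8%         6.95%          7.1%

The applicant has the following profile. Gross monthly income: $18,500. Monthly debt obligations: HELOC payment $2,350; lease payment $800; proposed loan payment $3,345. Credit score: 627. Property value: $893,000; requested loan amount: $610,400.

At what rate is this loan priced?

6.65%

Credit score 627 ≥ 607; Total monthly debts = (2,350 + 800 + 3,345) = 6,495. DTI: 6,495 ÷ 18,500 = 35.1%, within the 36% cap
LTV: 610,400 ÷ 893,000 = 68.4%, within 95% cap
Score 627 is in the 607–636 band; LTV 68.4% is in the ≤70% band → 6.65%.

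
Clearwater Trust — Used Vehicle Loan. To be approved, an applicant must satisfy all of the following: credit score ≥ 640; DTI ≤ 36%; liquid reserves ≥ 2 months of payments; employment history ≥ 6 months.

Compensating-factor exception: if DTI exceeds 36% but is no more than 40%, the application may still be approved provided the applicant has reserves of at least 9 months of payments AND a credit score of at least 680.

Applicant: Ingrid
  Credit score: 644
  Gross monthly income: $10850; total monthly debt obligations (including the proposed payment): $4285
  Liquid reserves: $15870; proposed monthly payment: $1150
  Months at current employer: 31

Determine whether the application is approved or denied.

Credit score 644 ≥ 640 (meets base)
DTI: 4,285 ÷ 10,850 = 39.5%, over the 36% base limit.
Reserves: 15,870 ÷ 1,150 = 13.8 months (meets 2-month minimum)
Employment 31 ≥ 6 months
DTI 39.5% is within the 36%–40% exception band; checking compensating factors.
Reserves 13.8 ≥ 9 months; credit score 644 < 680.
Compensating-factor requirement not fully met.

Denied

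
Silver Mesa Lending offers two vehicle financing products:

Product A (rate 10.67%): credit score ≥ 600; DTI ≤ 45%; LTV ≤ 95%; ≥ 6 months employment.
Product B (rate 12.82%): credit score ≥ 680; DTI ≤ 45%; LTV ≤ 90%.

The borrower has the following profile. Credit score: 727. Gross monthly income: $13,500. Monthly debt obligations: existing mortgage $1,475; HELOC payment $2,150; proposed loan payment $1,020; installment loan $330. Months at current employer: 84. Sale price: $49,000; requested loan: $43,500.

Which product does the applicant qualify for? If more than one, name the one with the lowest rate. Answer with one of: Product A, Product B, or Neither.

Product A

Total debts = (1,475 + 2,150 + 1,020 + 330) = 4,975; DTI = 4,975/13,500 = 36.9%.
LTV = 43,500/49,000 = 88.8%.
Product A: score 727 ≥ 600; DTI 36.9% ≤ 45%; LTV 88.8% ≤ 95%; employment 84 ≥ 6 mo → qualifies.
Product B: score 727 ≥ 680; DTI 36.9% ≤ 45%; LTV 88.8% ≤ 90% → qualifies.
Qualifying: Product A, Product B. Lowest rate is 10.67% → Product A.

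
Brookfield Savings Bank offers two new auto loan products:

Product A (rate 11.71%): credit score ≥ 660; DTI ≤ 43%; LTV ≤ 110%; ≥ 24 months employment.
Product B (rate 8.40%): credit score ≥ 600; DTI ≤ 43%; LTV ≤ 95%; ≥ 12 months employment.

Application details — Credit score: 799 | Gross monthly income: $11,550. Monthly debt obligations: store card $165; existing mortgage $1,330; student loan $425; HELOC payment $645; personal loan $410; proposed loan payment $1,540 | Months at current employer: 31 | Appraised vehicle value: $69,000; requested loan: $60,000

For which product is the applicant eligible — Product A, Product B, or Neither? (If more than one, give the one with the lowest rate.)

Total debts = (165 + 1,330 + 425 + 645 + 410 + 1,540) = 4,515; DTI = 4,515/11,550 = 39.1%.
LTV = 60,000/69,000 = 87%.
Product A: score 799 ≥ 660; DTI 39.1% ≤ 43%; LTV 87% ≤ 110%; employment 31 ≥ 24 mo → qualifies.
Product B: score 799 ≥ 600; DTI 39.1% ≤ 43%; LTV 87% ≤ 95%; employment 31 ≥ 12 mo → qualifies.
Qualifying: Product A, Product B. Lowest rate is 8.40% → Product B.

Product B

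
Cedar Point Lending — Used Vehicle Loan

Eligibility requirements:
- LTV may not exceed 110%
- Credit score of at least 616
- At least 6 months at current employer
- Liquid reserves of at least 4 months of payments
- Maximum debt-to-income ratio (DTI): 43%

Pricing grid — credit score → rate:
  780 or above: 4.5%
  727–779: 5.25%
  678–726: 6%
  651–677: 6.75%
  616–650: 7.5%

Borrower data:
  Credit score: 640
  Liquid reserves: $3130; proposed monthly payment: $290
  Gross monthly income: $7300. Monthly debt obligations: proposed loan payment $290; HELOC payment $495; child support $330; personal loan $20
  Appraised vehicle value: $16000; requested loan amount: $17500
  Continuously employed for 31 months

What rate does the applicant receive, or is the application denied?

Credit score 640 ≥ 616 (meets minimum)
Employment 31 ≥ 6 months
Total monthly debts = (290 + 495 + 330 + 20) = 1,135. DTI: 1,135 ÷ 7,300 = 15.5%, within the 43% cap
Reserves: 3,130 ÷ 290 = 10.8 months (meets 4-month minimum)
Loan-to-value = 17,500/16,000 = 109.4% — pass (110% max)
All requirements met. Score 640 falls in the 616–650 tier → 7.5%.

Approved at 7.5%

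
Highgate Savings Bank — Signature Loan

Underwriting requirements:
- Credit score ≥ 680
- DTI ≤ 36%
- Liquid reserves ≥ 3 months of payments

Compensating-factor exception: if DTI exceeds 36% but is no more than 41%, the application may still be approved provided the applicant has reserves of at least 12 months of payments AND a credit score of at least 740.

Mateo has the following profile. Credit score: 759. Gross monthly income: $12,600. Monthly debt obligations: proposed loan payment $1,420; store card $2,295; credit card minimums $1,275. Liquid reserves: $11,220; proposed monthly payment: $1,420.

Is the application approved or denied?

Credit score 759 ≥ 680 (meets base)
Total debts = (1,420 + 2,295 + 1,275) = 4,990. DTI: 4,990 ÷ 12,600 = 39.6%, over the 36% base limit.
Reserves: 11,220 ÷ 1,420 = 7.9 months (meets 3-month minimum)
DTI 39.6% is within the 36%–41% exception band; checking compensating factors.
Override check — reserves: 7.9 mo (short of 12); score: 759 (ok).
Override conditions not both satisfied; exception does not apply.

Denied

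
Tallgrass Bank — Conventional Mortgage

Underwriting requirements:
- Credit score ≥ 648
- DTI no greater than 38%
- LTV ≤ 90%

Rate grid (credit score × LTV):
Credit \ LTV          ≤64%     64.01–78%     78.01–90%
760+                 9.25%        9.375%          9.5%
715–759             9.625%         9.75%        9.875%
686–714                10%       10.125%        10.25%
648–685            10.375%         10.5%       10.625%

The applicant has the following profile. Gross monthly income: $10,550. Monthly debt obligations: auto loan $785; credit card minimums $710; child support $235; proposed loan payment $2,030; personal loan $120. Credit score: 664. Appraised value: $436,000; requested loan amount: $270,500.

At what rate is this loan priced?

Credit score 664 ≥ 648; Total monthly debts = (785 + 710 + 235 + 2,030 + 120) = 3,880. Debt-to-income = 3,880/10,550 = 36.8% — meets 38% limit
LTV: 270,500 ÷ 436,000 = 62%, within 90% cap
Row: 664 falls in 648–685. Column: 62% falls in ≤64%. Rate = 10.375%.

10.375%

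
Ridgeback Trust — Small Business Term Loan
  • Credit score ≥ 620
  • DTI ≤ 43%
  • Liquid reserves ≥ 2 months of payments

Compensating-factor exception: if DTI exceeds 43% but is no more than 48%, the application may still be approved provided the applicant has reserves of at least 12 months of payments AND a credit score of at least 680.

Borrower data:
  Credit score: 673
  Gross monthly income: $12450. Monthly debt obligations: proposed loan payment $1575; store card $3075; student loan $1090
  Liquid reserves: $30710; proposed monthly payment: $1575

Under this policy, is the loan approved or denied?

Credit score 673 ≥ 620 (meets base)
Total debts = (1,575 + 3,075 + 1,090) = 5,740. DTI = 5,740/12,450 = 46.1% > 43% — standard DTI limit exceeded.
Reserves: 30,710 ÷ 1,575 = 19.5 months (meets 2-month minimum)
DTI 46.1% is within the 43%–48% exception band; checking compensating factors.
Override check — reserves: 19.5 mo (ok); score: 673 (below 680).
Override conditions not both satisfied; exception does not apply.

Denied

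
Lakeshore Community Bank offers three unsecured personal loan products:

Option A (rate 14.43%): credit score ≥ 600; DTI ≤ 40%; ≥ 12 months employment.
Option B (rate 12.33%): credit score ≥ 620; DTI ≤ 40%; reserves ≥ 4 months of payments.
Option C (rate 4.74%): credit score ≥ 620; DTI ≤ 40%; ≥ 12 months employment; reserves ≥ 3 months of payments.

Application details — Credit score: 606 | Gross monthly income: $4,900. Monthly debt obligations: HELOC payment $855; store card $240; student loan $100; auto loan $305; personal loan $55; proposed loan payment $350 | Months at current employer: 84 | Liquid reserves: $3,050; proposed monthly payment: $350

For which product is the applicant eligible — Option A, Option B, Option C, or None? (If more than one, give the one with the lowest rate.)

Total debts = (855 + 240 + 100 + 305 + 55 + 350) = 1,905; DTI = 1,905/4,900 = 38.9%.
Reserves = 3,050/350 = 8.7 months.
Option A: score 606 ≥ 600; DTI 38.9% ≤ 40%; employment 84 ≥ 12 mo → qualifies.
Option B: score 606 < 620; DTI 38.9% ≤ 40%; reserves 8.7 ≥ 4 mo → does not qualify.
Option C: score 606 < 620; DTI 38.9% ≤ 40%; employment 84 ≥ 12 mo; reserves 8.7 ≥ 3 mo → does not qualify.

Option A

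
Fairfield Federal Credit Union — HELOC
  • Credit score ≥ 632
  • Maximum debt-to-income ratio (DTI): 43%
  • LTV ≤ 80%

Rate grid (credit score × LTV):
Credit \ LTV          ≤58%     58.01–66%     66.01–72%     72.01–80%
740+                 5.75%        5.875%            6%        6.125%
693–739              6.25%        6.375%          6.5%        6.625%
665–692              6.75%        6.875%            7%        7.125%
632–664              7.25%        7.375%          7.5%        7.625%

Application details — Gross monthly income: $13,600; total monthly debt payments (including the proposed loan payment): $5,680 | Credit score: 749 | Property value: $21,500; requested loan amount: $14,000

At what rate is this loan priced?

5.875%

Credit score 749 ≥ 632; DTI = 5,680/13,600 = 41.8% ≤ 43%
Loan-to-value = 14,000/21,500 = 65.1% — pass (80% max)
Credit 749 → row 740+; LTV 65.1% → column 58.01–66%. Grid cell → 5.875%.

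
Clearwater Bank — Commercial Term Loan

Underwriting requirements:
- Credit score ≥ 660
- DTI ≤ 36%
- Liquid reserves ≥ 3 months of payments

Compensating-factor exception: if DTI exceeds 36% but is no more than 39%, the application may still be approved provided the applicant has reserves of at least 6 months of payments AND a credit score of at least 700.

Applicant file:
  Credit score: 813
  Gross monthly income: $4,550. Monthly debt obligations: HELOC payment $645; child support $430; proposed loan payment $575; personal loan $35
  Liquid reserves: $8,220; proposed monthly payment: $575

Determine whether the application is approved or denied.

Credit score 813 ≥ 660 (meets base)
Total debts = (645 + 430 + 575 + 35) = 1,685. DTI: 1,685 ÷ 4,550 = 37%, over the 36% base limit.
Reserves = 8,220/575 = 14.3 months ≥ 3
37% falls in the override range (36%–39%), so the compensating-factor test applies.
Reserves 14.3 ≥ 6 months; credit score 813 ≥ 700.
Both compensating conditions met → exception applies.

Approved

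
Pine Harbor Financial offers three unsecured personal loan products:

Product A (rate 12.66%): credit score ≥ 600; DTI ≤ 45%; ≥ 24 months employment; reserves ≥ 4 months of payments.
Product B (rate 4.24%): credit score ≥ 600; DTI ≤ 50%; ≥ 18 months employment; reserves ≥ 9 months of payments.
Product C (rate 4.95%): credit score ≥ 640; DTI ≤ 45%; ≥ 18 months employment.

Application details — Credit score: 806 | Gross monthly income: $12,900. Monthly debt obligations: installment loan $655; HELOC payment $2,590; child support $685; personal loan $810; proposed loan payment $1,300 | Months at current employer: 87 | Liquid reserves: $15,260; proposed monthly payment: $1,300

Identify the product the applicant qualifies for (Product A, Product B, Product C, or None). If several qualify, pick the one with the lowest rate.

Product B

Total debts = (655 + 2,590 + 685 + 810 + 1,300) = 6,040; DTI = 6,040/12,900 = 46.8%.
Reserves = 15,260/1,300 = 11.7 months.
Product A: score 806 ≥ 600; DTI 46.8% > 45%; employment 87 ≥ 24 mo; reserves 11.7 ≥ 4 mo → does not qualify.
Product B: score 806 ≥ 600; DTI 46.8% ≤ 50%; employment 87 ≥ 18 mo; reserves 11.7 ≥ 9 mo → qualifies.
Product C: score 806 ≥ 640; DTI 46.8% > 45%; employment 87 ≥ 18 mo → does not qualify.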